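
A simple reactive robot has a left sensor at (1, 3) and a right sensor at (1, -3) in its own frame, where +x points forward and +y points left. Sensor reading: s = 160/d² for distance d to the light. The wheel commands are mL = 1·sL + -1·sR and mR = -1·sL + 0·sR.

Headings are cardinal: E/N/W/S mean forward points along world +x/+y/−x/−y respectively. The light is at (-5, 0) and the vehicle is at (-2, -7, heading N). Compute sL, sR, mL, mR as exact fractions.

40/9 20/9 20/9 -40/9

left sensor world pos  = (-5, -6); dL² = 36
right sensor world pos = (1, -6); dR² = 72
sL = 160/36 = 40/9
sR = 160/72 = 20/9
mL = 1·sL + -1·sR = 20/9
mR = -1·sL + 0·sR = -40/9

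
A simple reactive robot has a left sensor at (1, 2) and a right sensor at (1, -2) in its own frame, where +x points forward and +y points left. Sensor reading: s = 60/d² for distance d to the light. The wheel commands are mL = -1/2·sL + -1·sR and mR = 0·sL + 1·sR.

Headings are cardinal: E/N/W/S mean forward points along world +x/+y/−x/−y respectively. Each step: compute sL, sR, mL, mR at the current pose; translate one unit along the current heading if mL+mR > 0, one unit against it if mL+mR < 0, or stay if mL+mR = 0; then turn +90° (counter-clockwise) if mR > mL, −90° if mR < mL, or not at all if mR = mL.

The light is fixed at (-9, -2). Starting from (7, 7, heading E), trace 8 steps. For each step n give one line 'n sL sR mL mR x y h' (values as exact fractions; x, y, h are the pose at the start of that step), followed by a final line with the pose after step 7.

n=0: pose=(7,7,E); sL=6/41, sR=30/169; mL=-1737/6929, mR=30/169; mL+mR=-3/41 → advance -1; mR−mL=2967/6929 → turn +1·90°
n=1: pose=(6,7,N); sL=60/269, sR=60/389; mL=-27810/104641, mR=60/389; mL+mR=-30/269 → advance -1; mR−mL=43950/104641 → turn +1·90°
n=2: pose=(6,6,W); sL=15/58, sR=15/74; mL=-1425/4292, mR=15/74; mL+mR=-15/116 → advance -1; mR−mL=2295/4292 → turn +1·90°
n=3: pose=(7,6,S); sL=60/373, sR=12/49; mL=-5946/18277, mR=12/49; mL+mR=-30/373 → advance -1; mR−mL=10422/18277 → turn +1·90°
n=4: pose=(7,7,E); sL=6/41, sR=30/169; mL=-1737/6929, mR=30/169; mL+mR=-3/41 → advance -1; mR−mL=2967/6929 → turn +1·90°
n=5: pose=(6,7,N); sL=60/269, sR=60/389; mL=-27810/104641, mR=60/389; mL+mR=-30/269 → advance -1; mR−mL=43950/104641 → turn +1·90°
n=6: pose=(6,6,W); sL=15/58, sR=15/74; mL=-1425/4292, mR=15/74; mL+mR=-15/116 → advance -1; mR−mL=2295/4292 → turn +1·90°
n=7: pose=(7,6,S); sL=60/373, sR=12/49; mL=-5946/18277, mR=12/49; mL+mR=-30/373 → advance -1; mR−mL=10422/18277 → turn +1·90°

0 6/41 30/169 -1737/6929 30/169 7 7 E
1 60/269 60/389 -27810/104641 60/389 6 7 N
2 15/58 15/74 -1425/4292 15/74 6 6 W
3 60/373 12/49 -5946/18277 12/49 7 6 S
4 6/41 30/169 -1737/6929 30/169 7 7 E
5 60/269 60/389 -27810/104641 60/389 6 7 N
6 15/58 15/74 -1425/4292 15/74 6 6 W
7 60/373 12/49 -5946/18277 12/49 7 6 S
final 7 7 E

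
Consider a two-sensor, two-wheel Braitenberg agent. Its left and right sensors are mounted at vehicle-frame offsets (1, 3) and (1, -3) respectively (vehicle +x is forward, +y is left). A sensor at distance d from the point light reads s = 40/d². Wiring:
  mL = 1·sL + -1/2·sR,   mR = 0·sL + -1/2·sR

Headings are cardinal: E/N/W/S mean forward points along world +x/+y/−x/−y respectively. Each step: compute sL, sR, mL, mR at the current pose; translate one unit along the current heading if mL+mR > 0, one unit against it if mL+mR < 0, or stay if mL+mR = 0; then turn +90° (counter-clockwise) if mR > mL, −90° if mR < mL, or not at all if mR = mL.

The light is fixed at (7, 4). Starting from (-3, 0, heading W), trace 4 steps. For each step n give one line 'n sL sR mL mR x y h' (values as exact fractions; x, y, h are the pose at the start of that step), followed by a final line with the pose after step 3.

n=0: pose=(-3,0,W); sL=4/17, sR=20/61; mL=74/1037, mR=-10/61; mL+mR=-96/1037 → advance -1; mR−mL=-4/17 → turn -1·90°
n=1: pose=(-2,0,N); sL=40/153, sR=8/9; mL=-28/153, mR=-4/9; mL+mR=-32/51 → advance -1; mR−mL=-40/153 → turn -1·90°
n=2: pose=(-2,-1,E); sL=10/17, sR=5/16; mL=235/544, mR=-5/32; mL+mR=75/272 → advance +1; mR−mL=-10/17 → turn -1·90°
n=3: pose=(-1,-1,S); sL=40/61, sR=40/157; mL=5060/9577, mR=-20/157; mL+mR=3840/9577 → advance +1; mR−mL=-40/61 → turn -1·90°

0 4/17 20/61 74/1037 -10/61 -3 0 W
1 40/153 8/9 -28/153 -4/9 -2 0 N
2 10/17 5/16 235/544 -5/32 -2 -1 E
3 40/61 40/157 5060/9577 -20/157 -1 -1 S
final -1 -2 W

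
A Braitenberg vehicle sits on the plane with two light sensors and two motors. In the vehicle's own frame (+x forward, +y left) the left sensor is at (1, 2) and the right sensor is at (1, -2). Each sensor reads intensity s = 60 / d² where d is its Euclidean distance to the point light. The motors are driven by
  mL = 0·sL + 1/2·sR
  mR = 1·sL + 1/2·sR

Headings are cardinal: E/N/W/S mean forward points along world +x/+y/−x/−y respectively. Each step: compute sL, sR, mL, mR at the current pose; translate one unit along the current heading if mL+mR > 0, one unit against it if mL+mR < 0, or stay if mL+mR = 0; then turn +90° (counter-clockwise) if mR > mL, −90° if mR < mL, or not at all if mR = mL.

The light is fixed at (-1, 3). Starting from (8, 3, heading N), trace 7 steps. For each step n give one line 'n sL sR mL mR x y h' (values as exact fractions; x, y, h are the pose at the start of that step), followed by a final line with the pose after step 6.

n=0: pose=(8,3,N); sL=6/5, sR=30/61; mL=15/61, mR=441/305; mL+mR=516/305 → advance +1; mR−mL=6/5 → turn +1·90°
n=1: pose=(8,4,W); sL=12/13, sR=60/73; mL=30/73, mR=1266/949; mL+mR=1656/949 → advance +1; mR−mL=12/13 → turn +1·90°
n=2: pose=(7,4,S); sL=3/5, sR=5/3; mL=5/6, mR=43/30; mL+mR=34/15 → advance +1; mR−mL=3/5 → turn +1·90°
n=3: pose=(7,3,E); sL=12/17, sR=12/17; mL=6/17, mR=18/17; mL+mR=24/17 → advance +1; mR−mL=12/17 → turn +1·90°
n=4: pose=(8,3,N); sL=6/5, sR=30/61; mL=15/61, mR=441/305; mL+mR=516/305 → advance +1; mR−mL=6/5 → turn +1·90°
n=5: pose=(8,4,W); sL=12/13, sR=60/73; mL=30/73, mR=1266/949; mL+mR=1656/949 → advance +1; mR−mL=12/13 → turn +1·90°
n=6: pose=(7,4,S); sL=3/5, sR=5/3; mL=5/6, mR=43/30; mL+mR=34/15 → advance +1; mR−mL=3/5 → turn +1·90°

0 6/5 30/61 15/61 441/305 8 3 N
1 12/13 60/73 30/73 1266/949 8 4 W
2 3/5 5/3 5/6 43/30 7 4 S
3 12/17 12/17 6/17 18/17 7 3 E
4 6/5 30/61 15/61 441/305 8 3 N
5 12/13 60/73 30/73 1266/949 8 4 W
6 3/5 5/3 5/6 43/30 7 4 S
final 7 3 E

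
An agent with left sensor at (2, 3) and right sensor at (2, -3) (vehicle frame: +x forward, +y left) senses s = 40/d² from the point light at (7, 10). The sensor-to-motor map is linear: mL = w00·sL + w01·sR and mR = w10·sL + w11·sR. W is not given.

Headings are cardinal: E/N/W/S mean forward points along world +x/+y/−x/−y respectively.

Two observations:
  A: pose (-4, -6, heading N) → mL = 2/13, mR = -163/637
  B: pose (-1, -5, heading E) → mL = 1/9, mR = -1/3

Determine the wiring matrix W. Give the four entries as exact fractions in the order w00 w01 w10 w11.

obs A: pose=(-4,-6,N) → sL=5/49, sR=2/13, mL=2/13, mR=-163/637
obs B: pose=(-1,-5,E) → sL=2/9, sR=1/9, mL=1/9, mR=-1/3
sensor matrix S = [[5/49, 2/13], [2/9, 1/9]]; det S = -131/5733
solve [mL_A; mL_B] = S·[w00; w01] and [mR_A; mR_B] = S·[w10; w11]:
  w00 = 0, w01 = 1, w10 = -1, w11 = -1

0 1 -1 -1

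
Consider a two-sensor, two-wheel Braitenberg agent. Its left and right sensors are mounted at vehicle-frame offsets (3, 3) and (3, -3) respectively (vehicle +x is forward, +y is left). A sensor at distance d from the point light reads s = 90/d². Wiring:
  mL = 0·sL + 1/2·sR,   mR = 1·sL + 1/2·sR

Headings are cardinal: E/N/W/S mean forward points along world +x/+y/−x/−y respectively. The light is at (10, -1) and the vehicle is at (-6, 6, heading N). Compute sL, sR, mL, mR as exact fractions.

90/461 90/269 45/269 44955/124009

left sensor world pos  = (-9, 9); dL² = 461
right sensor world pos = (-3, 9); dR² = 269
sL = 90/461 = 90/461
sR = 90/269 = 90/269
mL = 0·sL + 1/2·sR = 45/269
mR = 1·sL + 1/2·sR = 44955/124009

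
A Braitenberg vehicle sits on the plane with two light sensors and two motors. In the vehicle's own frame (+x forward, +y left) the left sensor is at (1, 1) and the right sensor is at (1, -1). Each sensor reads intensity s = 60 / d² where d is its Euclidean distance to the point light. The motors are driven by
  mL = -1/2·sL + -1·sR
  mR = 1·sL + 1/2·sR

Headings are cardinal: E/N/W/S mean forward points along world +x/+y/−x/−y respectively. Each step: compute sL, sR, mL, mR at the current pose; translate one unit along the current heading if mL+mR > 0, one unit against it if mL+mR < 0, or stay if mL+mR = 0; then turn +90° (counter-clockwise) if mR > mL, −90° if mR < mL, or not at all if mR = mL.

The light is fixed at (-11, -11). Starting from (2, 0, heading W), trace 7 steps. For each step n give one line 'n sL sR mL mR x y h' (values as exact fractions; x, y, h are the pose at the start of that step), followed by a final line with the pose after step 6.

n=0: pose=(2,0,W); sL=15/61, sR=5/24; mL=-485/1464, mR=1025/2928; mL+mR=55/2928 → advance +1; mR−mL=665/976 → turn +1·90°
n=1: pose=(1,0,S); sL=60/269, sR=60/221; mL=-22770/59449, mR=21330/59449; mL+mR=-1440/59449 → advance -1; mR−mL=44100/59449 → turn +1·90°
n=2: pose=(1,1,E); sL=30/169, sR=6/29; mL=-1449/4901, mR=1377/4901; mL+mR=-72/4901 → advance -1; mR−mL=2826/4901 → turn +1·90°
n=3: pose=(0,1,N); sL=60/269, sR=60/313; mL=-25530/84197, mR=26850/84197; mL+mR=1320/84197 → advance +1; mR−mL=52380/84197 → turn +1·90°
n=4: pose=(0,2,W); sL=15/61, sR=15/74; mL=-735/2257, mR=3135/9028; mL+mR=195/9028 → advance +1; mR−mL=6075/9028 → turn +1·90°
n=5: pose=(-1,2,S); sL=12/53, sR=4/15; mL=-302/795, mR=286/795; mL+mR=-16/795 → advance -1; mR−mL=196/265 → turn +1·90°
n=6: pose=(-1,3,E); sL=30/173, sR=6/29; mL=-1473/5017, mR=1389/5017; mL+mR=-84/5017 → advance -1; mR−mL=2862/5017 → turn +1·90°

0 15/61 5/24 -485/1464 1025/2928 2 0 W
1 60/269 60/221 -22770/59449 21330/59449 1 0 S
2 30/169 6/29 -1449/4901 1377/4901 1 1 E
3 60/269 60/313 -25530/84197 26850/84197 0 1 N
4 15/61 15/74 -735/2257 3135/9028 0 2 W
5 12/53 4/15 -302/795 286/795 -1 2 S
6 30/173 6/29 -1473/5017 1389/5017 -1 3 E
final -2 3 N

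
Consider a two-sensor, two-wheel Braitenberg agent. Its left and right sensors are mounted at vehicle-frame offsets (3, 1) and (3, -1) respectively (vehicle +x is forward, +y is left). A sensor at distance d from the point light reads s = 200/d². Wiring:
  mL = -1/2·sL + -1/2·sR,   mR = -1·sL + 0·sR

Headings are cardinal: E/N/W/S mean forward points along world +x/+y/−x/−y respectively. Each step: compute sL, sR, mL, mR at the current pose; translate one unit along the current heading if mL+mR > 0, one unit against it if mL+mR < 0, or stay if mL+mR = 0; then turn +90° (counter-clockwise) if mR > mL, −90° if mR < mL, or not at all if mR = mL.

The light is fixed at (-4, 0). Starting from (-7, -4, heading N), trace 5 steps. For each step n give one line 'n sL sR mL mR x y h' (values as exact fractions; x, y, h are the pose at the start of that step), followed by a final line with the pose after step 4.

0 200/17 40 -440/17 -200/17 -7 -4 N
1 25/9 50/13 -775/234 -25/9 -7 -5 W
2 40/13 200/73 -2760/949 -40/13 -6 -5 S
3 4 100/17 -84/17 -4 -6 -4 W
4 200/49 200/53 -10200/2597 -200/49 -5 -4 S
final -5 -3 W

n=0: pose=(-7,-4,N); sL=200/17, sR=40; mL=-440/17, mR=-200/17; mL+mR=-640/17 → advance -1; mR−mL=240/17 → turn +1·90°
n=1: pose=(-7,-5,W); sL=25/9, sR=50/13; mL=-775/234, mR=-25/9; mL+mR=-475/78 → advance -1; mR−mL=125/234 → turn +1·90°
n=2: pose=(-6,-5,S); sL=40/13, sR=200/73; mL=-2760/949, mR=-40/13; mL+mR=-5680/949 → advance -1; mR−mL=-160/949 → turn -1·90°
n=3: pose=(-6,-4,W); sL=4, sR=100/17; mL=-84/17, mR=-4; mL+mR=-152/17 → advance -1; mR−mL=16/17 → turn +1·90°
n=4: pose=(-5,-4,S); sL=200/49, sR=200/53; mL=-10200/2597, mR=-200/49; mL+mR=-20800/2597 → advance -1; mR−mL=-400/2597 → turn -1·90°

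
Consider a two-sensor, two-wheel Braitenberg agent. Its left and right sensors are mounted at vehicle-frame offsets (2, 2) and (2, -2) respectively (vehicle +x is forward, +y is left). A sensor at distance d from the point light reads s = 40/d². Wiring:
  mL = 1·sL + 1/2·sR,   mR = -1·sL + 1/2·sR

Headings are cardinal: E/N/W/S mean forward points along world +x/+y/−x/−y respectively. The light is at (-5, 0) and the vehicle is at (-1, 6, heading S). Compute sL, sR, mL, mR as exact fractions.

left sensor world pos  = (1, 4); dL² = 52
right sensor world pos = (-3, 4); dR² = 20
sL = 40/52 = 10/13
sR = 40/20 = 2
mL = 1·sL + 1/2·sR = 23/13
mR = -1·sL + 1/2·sR = 3/13

10/13 2 23/13 3/13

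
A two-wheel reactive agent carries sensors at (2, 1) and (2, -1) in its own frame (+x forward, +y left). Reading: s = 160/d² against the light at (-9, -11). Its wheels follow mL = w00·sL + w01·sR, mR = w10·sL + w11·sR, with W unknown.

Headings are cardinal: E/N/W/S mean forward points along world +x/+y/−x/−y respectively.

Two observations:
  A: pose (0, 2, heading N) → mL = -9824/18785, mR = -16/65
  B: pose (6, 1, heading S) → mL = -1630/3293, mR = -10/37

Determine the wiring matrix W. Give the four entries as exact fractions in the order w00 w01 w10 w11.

obs A: pose=(0,2,N) → sL=160/289, sR=32/65, mL=-9824/18785, mR=-16/65
obs B: pose=(6,1,S) → sL=40/89, sR=20/37, mL=-1630/3293, mR=-10/37
sensor matrix S = [[160/289, 32/65], [40/89, 20/37]]; det S = 964992/12371801
solve [mL_A; mL_B] = S·[w00; w01] and [mR_A; mR_B] = S·[w10; w11]:
  w00 = -1/2, w01 = -1/2, w10 = 0, w11 = -1/2

-1/2 -1/2 0 -1/2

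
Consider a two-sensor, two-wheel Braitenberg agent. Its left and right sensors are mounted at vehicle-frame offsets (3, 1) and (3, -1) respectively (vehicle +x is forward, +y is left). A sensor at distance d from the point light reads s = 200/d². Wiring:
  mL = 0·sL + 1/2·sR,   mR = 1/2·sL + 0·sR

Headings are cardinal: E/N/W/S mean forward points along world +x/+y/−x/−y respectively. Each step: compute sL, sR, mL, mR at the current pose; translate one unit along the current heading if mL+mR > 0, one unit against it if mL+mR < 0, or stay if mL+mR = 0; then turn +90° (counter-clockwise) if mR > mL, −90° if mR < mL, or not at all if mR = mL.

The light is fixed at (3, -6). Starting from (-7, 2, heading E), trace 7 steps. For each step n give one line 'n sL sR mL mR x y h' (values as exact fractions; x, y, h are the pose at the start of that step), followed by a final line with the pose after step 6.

n=0: pose=(-7,2,E); sL=20/13, sR=100/49; mL=50/49, mR=10/13; mL+mR=1140/637 → advance +1; mR−mL=-160/637 → turn -1·90°
n=1: pose=(-6,2,S); sL=200/89, sR=8/5; mL=4/5, mR=100/89; mL+mR=856/445 → advance +1; mR−mL=144/445 → turn +1·90°
n=2: pose=(-6,1,E); sL=2, sR=25/9; mL=25/18, mR=1; mL+mR=43/18 → advance +1; mR−mL=-7/18 → turn -1·90°
n=3: pose=(-5,1,S); sL=40/13, sR=200/97; mL=100/97, mR=20/13; mL+mR=3240/1261 → advance +1; mR−mL=640/1261 → turn +1·90°
n=4: pose=(-5,0,E); sL=100/37, sR=4; mL=2, mR=50/37; mL+mR=124/37 → advance +1; mR−mL=-24/37 → turn -1·90°
n=5: pose=(-4,0,S); sL=40/9, sR=200/73; mL=100/73, mR=20/9; mL+mR=2360/657 → advance +1; mR−mL=560/657 → turn +1·90°
n=6: pose=(-4,-1,E); sL=50/13, sR=25/4; mL=25/8, mR=25/13; mL+mR=525/104 → advance +1; mR−mL=-125/104 → turn -1·90°

0 20/13 100/49 50/49 10/13 -7 2 E
1 200/89 8/5 4/5 100/89 -6 2 S
2 2 25/9 25/18 1 -6 1 E
3 40/13 200/97 100/97 20/13 -5 1 S
4 100/37 4 2 50/37 -5 0 E
5 40/9 200/73 100/73 20/9 -4 0 S
6 50/13 25/4 25/8 25/13 -4 -1 E
final -3 -1 S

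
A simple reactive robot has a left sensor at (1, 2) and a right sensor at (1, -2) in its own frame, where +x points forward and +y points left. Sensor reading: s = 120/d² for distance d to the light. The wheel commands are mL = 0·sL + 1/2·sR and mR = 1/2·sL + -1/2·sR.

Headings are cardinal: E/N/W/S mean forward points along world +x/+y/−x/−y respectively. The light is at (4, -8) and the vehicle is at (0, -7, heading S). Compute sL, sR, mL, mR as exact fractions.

30 10/3 5/3 40/3

left sensor world pos  = (2, -8); dL² = 4
right sensor world pos = (-2, -8); dR² = 36
sL = 120/4 = 30
sR = 120/36 = 10/3
mL = 0·sL + 1/2·sR = 5/3
mR = 1/2·sL + -1/2·sR = 40/3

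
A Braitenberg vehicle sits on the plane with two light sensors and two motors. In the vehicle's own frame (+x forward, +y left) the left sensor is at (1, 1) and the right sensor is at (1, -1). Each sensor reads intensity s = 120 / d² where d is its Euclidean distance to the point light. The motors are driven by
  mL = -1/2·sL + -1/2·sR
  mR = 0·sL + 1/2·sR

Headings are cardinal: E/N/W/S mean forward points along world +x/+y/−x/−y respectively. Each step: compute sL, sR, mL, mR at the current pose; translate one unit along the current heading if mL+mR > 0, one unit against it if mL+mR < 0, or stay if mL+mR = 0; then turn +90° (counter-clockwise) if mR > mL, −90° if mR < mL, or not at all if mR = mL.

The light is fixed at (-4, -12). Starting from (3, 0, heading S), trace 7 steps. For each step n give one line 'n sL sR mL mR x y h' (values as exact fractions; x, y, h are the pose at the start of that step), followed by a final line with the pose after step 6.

n=0: pose=(3,0,S); sL=24/37, sR=120/157; mL=-4104/5809, mR=60/157; mL+mR=-12/37 → advance -1; mR−mL=6324/5809 → turn +1·90°
n=1: pose=(3,1,E); sL=6/13, sR=15/26; mL=-27/52, mR=15/52; mL+mR=-3/13 → advance -1; mR−mL=21/26 → turn +1·90°
n=2: pose=(2,1,N); sL=120/221, sR=24/49; mL=-5592/10829, mR=12/49; mL+mR=-60/221 → advance -1; mR−mL=8244/10829 → turn +1·90°
n=3: pose=(2,0,W); sL=60/73, sR=60/97; mL=-5100/7081, mR=30/97; mL+mR=-30/73 → advance -1; mR−mL=7290/7081 → turn +1·90°
n=4: pose=(3,0,S); sL=24/37, sR=120/157; mL=-4104/5809, mR=60/157; mL+mR=-12/37 → advance -1; mR−mL=6324/5809 → turn +1·90°
n=5: pose=(3,1,E); sL=6/13, sR=15/26; mL=-27/52, mR=15/52; mL+mR=-3/13 → advance -1; mR−mL=21/26 → turn +1·90°
n=6: pose=(2,1,N); sL=120/221, sR=24/49; mL=-5592/10829, mR=12/49; mL+mR=-60/221 → advance -1; mR−mL=8244/10829 → turn +1·90°

0 24/37 120/157 -4104/5809 60/157 3 0 S
1 6/13 15/26 -27/52 15/52 3 1 E
2 120/221 24/49 -5592/10829 12/49 2 1 N
3 60/73 60/97 -5100/7081 30/97 2 0 W
4 24/37 120/157 -4104/5809 60/157 3 0 S
5 6/13 15/26 -27/52 15/52 3 1 E
6 120/221 24/49 -5592/10829 12/49 2 1 N
final 2 0 W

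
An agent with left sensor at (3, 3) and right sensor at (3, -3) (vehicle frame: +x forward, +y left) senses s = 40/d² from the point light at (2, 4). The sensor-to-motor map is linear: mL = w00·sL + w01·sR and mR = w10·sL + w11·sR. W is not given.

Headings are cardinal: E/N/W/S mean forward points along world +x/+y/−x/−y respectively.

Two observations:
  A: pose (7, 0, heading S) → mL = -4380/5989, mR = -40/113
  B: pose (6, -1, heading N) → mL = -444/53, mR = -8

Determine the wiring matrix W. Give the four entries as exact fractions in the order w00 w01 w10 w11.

obs A: pose=(7,0,S) → sL=40/113, sR=40/53, mL=-4380/5989, mR=-40/113
obs B: pose=(6,-1,N) → sL=8, sR=40/53, mL=-444/53, mR=-8
sensor matrix S = [[40/113, 40/53], [8, 40/53]]; det S = -34560/5989
solve [mL_A; mL_B] = S·[w00; w01] and [mR_A; mR_B] = S·[w10; w11]:
  w00 = -1, w01 = -1/2, w10 = -1, w11 = 0

-1 -1/2 -1 0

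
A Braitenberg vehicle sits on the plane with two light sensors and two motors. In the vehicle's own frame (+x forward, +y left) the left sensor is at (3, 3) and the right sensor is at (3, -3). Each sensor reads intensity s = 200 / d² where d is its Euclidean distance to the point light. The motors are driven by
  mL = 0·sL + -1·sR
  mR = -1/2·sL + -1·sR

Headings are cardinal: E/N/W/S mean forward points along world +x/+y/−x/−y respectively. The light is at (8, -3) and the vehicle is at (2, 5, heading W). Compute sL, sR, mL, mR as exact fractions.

left sensor world pos  = (-1, 2); dL² = 106
right sensor world pos = (-1, 8); dR² = 202
sL = 200/106 = 100/53
sR = 200/202 = 100/101
mL = 0·sL + -1·sR = -100/101
mR = -1/2·sL + -1·sR = -10350/5353

100/53 100/101 -100/101 -10350/5353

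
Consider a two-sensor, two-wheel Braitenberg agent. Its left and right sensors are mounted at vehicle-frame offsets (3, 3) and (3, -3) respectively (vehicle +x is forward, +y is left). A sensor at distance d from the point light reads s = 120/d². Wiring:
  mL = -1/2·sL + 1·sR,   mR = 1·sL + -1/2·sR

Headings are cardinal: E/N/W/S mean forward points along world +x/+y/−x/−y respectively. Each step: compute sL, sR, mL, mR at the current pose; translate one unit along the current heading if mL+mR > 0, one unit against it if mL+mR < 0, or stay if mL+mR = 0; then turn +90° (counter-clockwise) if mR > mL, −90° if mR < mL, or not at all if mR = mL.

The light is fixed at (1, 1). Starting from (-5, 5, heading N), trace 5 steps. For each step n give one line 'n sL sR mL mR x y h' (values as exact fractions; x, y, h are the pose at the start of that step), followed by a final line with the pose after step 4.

0 12/13 60/29 606/377 -42/377 -5 5 N
1 120/73 120/13 7980/949 -2820/949 -5 6 E
2 15 30/17 -195/34 240/17 -4 6 S
3 120/53 24 1212/53 -516/53 -4 5 E
4 60 12/5 -138/5 294/5 -3 5 S
final -3 4 E

n=0: pose=(-5,5,N); sL=12/13, sR=60/29; mL=606/377, mR=-42/377; mL+mR=564/377 → advance +1; mR−mL=-648/377 → turn -1·90°
n=1: pose=(-5,6,E); sL=120/73, sR=120/13; mL=7980/949, mR=-2820/949; mL+mR=5160/949 → advance +1; mR−mL=-10800/949 → turn -1·90°
n=2: pose=(-4,6,S); sL=15, sR=30/17; mL=-195/34, mR=240/17; mL+mR=285/34 → advance +1; mR−mL=675/34 → turn +1·90°
n=3: pose=(-4,5,E); sL=120/53, sR=24; mL=1212/53, mR=-516/53; mL+mR=696/53 → advance +1; mR−mL=-1728/53 → turn -1·90°
n=4: pose=(-3,5,S); sL=60, sR=12/5; mL=-138/5, mR=294/5; mL+mR=156/5 → advance +1; mR−mL=432/5 → turn +1·90°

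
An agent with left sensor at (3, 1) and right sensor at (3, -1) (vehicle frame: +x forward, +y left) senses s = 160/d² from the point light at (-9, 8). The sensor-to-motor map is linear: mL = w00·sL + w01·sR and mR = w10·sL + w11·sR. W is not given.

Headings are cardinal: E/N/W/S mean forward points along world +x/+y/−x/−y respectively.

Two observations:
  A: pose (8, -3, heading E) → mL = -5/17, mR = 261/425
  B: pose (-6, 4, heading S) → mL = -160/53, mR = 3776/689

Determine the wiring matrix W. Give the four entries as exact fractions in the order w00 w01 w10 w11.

obs A: pose=(8,-3,E) → sL=8/25, sR=5/17, mL=-5/17, mR=261/425
obs B: pose=(-6,4,S) → sL=32/13, sR=160/53, mL=-160/53, mR=3776/689
sensor matrix S = [[8/25, 5/17], [32/13, 160/53]]; det S = 14176/58565
solve [mL_A; mL_B] = S·[w00; w01] and [mR_A; mR_B] = S·[w10; w11]:
  w00 = 0, w01 = -1, w10 = 1, w11 = 1

0 -1 1 1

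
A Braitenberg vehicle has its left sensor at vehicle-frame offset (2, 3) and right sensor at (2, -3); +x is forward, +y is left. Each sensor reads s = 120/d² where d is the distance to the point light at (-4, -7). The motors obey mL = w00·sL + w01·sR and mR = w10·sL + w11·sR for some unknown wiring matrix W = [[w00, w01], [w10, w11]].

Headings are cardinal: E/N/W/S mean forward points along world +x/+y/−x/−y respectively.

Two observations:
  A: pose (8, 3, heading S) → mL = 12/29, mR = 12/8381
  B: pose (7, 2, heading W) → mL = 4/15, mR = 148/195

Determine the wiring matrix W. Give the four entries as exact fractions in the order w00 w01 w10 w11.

obs A: pose=(8,3,S) → sL=120/289, sR=24/29, mL=12/29, mR=12/8381
obs B: pose=(7,2,W) → sL=40/39, sR=8/15, mL=4/15, mR=148/195
sensor matrix S = [[120/289, 24/29], [40/39, 8/15]]; det S = -68352/108953
solve [mL_A; mL_B] = S·[w00; w01] and [mR_A; mR_B] = S·[w10; w11]:
  w00 = 0, w01 = 1/2, w10 = 1, w11 = -1/2

0 1/2 1 -1/2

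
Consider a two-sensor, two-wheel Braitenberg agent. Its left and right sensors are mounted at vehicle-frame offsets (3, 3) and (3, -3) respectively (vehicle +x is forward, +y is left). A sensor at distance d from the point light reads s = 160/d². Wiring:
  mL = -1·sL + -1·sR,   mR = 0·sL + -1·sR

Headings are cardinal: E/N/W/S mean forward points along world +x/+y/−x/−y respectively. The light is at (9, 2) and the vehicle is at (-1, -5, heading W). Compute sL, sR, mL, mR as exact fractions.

160/269 32/37 -14528/9953 -32/37

left sensor world pos  = (-4, -8); dL² = 269
right sensor world pos = (-4, -2); dR² = 185
sL = 160/269 = 160/269
sR = 160/185 = 32/37
mL = -1·sL + -1·sR = -14528/9953
mR = 0·sL + -1·sR = -32/37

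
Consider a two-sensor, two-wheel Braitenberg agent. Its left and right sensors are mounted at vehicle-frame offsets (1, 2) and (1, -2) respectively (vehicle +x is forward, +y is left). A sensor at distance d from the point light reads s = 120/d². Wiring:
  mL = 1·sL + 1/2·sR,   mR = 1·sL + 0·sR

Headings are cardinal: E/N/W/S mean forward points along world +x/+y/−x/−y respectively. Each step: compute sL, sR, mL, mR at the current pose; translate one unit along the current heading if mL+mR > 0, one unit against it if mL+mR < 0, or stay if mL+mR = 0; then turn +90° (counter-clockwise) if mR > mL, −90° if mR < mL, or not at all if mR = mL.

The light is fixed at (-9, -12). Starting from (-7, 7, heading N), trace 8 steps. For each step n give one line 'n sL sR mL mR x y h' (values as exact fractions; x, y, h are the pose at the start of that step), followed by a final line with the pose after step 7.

0 3/10 15/52 231/520 3/10 -7 7 N
1 120/493 40/111 23180/54723 120/493 -7 8 E
2 60/193 60/181 16650/34933 60/193 -6 8 S
3 120/293 24/89 14196/26077 120/293 -6 7 W
4 3/10 15/52 231/520 3/10 -7 7 N
5 120/493 40/111 23180/54723 120/493 -7 8 E
6 60/193 60/181 16650/34933 60/193 -6 8 S
7 120/293 24/89 14196/26077 120/293 -6 7 W
final -7 7 N

n=0: pose=(-7,7,N); sL=3/10, sR=15/52; mL=231/520, mR=3/10; mL+mR=387/520 → advance +1; mR−mL=-15/104 → turn -1·90°
n=1: pose=(-7,8,E); sL=120/493, sR=40/111; mL=23180/54723, mR=120/493; mL+mR=36500/54723 → advance +1; mR−mL=-20/111 → turn -1·90°
n=2: pose=(-6,8,S); sL=60/193, sR=60/181; mL=16650/34933, mR=60/193; mL+mR=27510/34933 → advance +1; mR−mL=-30/181 → turn -1·90°
n=3: pose=(-6,7,W); sL=120/293, sR=24/89; mL=14196/26077, mR=120/293; mL+mR=24876/26077 → advance +1; mR−mL=-12/89 → turn -1·90°
n=4: pose=(-7,7,N); sL=3/10, sR=15/52; mL=231/520, mR=3/10; mL+mR=387/520 → advance +1; mR−mL=-15/104 → turn -1·90°
n=5: pose=(-7,8,E); sL=120/493, sR=40/111; mL=23180/54723, mR=120/493; mL+mR=36500/54723 → advance +1; mR−mL=-20/111 → turn -1·90°
n=6: pose=(-6,8,S); sL=60/193, sR=60/181; mL=16650/34933, mR=60/193; mL+mR=27510/34933 → advance +1; mR−mL=-30/181 → turn -1·90°
n=7: pose=(-6,7,W); sL=120/293, sR=24/89; mL=14196/26077, mR=120/293; mL+mR=24876/26077 → advance +1; mR−mL=-12/89 → turn -1·90°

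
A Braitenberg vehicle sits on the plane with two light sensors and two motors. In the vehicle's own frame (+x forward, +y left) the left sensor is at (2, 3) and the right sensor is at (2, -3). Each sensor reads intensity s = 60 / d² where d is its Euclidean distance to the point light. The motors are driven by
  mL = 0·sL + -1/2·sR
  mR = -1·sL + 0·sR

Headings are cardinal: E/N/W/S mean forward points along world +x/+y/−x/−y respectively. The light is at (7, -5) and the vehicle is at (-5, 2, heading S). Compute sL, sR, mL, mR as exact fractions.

30/53 6/25 -3/25 -30/53

left sensor world pos  = (-2, 0); dL² = 106
right sensor world pos = (-8, 0); dR² = 250
sL = 60/106 = 30/53
sR = 60/250 = 6/25
mL = 0·sL + -1/2·sR = -3/25
mR = -1·sL + 0·sR = -30/53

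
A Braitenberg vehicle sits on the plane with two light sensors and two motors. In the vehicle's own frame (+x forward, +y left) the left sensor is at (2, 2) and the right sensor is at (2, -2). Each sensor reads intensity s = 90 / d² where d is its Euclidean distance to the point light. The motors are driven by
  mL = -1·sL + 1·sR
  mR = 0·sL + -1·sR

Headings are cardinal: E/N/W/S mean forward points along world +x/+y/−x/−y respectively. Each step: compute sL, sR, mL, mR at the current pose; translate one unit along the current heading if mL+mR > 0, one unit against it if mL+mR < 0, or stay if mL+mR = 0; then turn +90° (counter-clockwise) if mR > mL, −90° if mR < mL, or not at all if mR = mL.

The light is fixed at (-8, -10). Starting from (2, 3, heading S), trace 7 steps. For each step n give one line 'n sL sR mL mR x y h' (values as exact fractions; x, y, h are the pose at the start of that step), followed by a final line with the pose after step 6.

n=0: pose=(2,3,S); sL=18/53, sR=18/37; mL=288/1961, mR=-18/37; mL+mR=-18/53 → advance -1; mR−mL=-1242/1961 → turn -1·90°
n=1: pose=(2,4,W); sL=45/104, sR=9/32; mL=-63/416, mR=-9/32; mL+mR=-45/104 → advance -1; mR−mL=-27/208 → turn -1·90°
n=2: pose=(3,4,N); sL=90/337, sR=18/85; mL=-1584/28645, mR=-18/85; mL+mR=-90/337 → advance -1; mR−mL=-4482/28645 → turn -1·90°
n=3: pose=(3,3,E); sL=45/197, sR=9/29; mL=468/5713, mR=-9/29; mL+mR=-45/197 → advance -1; mR−mL=-2241/5713 → turn -1·90°
n=4: pose=(2,3,S); sL=18/53, sR=18/37; mL=288/1961, mR=-18/37; mL+mR=-18/53 → advance -1; mR−mL=-1242/1961 → turn -1·90°
n=5: pose=(2,4,W); sL=45/104, sR=9/32; mL=-63/416, mR=-9/32; mL+mR=-45/104 → advance -1; mR−mL=-27/208 → turn -1·90°
n=6: pose=(3,4,N); sL=90/337, sR=18/85; mL=-1584/28645, mR=-18/85; mL+mR=-90/337 → advance -1; mR−mL=-4482/28645 → turn -1·90°

0 18/53 18/37 288/1961 -18/37 2 3 S
1 45/104 9/32 -63/416 -9/32 2 4 W
2 90/337 18/85 -1584/28645 -18/85 3 4 N
3 45/197 9/29 468/5713 -9/29 3 3 E
4 18/53 18/37 288/1961 -18/37 2 3 S
5 45/104 9/32 -63/416 -9/32 2 4 W
6 90/337 18/85 -1584/28645 -18/85 3 4 N
final 3 3 E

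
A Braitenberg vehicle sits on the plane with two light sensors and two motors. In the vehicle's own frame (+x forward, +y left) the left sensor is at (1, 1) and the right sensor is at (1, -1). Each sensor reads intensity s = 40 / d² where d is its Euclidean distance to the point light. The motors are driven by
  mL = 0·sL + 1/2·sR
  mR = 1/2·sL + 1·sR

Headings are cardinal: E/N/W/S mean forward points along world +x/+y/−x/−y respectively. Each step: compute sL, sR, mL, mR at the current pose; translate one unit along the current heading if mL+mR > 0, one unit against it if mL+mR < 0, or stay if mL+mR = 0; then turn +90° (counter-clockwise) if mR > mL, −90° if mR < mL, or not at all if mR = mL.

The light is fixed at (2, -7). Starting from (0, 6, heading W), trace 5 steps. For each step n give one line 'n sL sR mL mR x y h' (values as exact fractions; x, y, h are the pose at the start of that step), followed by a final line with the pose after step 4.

n=0: pose=(0,6,W); sL=40/153, sR=8/41; mL=4/41, mR=2044/6273; mL+mR=2656/6273 → advance +1; mR−mL=1432/6273 → turn +1·90°
n=1: pose=(-1,6,S); sL=10/37, sR=1/4; mL=1/8, mR=57/148; mL+mR=151/296 → advance +1; mR−mL=77/296 → turn +1·90°
n=2: pose=(-1,5,E); sL=40/173, sR=8/25; mL=4/25, mR=1884/4325; mL+mR=2576/4325 → advance +1; mR−mL=1192/4325 → turn +1·90°
n=3: pose=(0,5,N); sL=20/89, sR=4/17; mL=2/17, mR=526/1513; mL+mR=704/1513 → advance +1; mR−mL=348/1513 → turn +1·90°
n=4: pose=(0,6,W); sL=40/153, sR=8/41; mL=4/41, mR=2044/6273; mL+mR=2656/6273 → advance +1; mR−mL=1432/6273 → turn +1·90°

0 40/153 8/41 4/41 2044/6273 0 6 W
1 10/37 1/4 1/8 57/148 -1 6 S
2 40/173 8/25 4/25 1884/4325 -1 5 E
3 20/89 4/17 2/17 526/1513 0 5 N
4 40/153 8/41 4/41 2044/6273 0 6 W
final -1 6 S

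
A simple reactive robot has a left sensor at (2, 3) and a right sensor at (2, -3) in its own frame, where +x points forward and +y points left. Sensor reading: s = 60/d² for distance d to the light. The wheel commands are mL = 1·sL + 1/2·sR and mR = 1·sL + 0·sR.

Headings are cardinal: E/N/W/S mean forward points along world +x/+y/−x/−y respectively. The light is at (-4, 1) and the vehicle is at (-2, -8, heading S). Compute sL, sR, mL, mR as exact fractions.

30/73 30/61 2925/4453 30/73

left sensor world pos  = (1, -10); dL² = 146
right sensor world pos = (-5, -10); dR² = 122
sL = 60/146 = 30/73
sR = 60/122 = 30/61
mL = 1·sL + 1/2·sR = 2925/4453
mR = 1·sL + 0·sR = 30/73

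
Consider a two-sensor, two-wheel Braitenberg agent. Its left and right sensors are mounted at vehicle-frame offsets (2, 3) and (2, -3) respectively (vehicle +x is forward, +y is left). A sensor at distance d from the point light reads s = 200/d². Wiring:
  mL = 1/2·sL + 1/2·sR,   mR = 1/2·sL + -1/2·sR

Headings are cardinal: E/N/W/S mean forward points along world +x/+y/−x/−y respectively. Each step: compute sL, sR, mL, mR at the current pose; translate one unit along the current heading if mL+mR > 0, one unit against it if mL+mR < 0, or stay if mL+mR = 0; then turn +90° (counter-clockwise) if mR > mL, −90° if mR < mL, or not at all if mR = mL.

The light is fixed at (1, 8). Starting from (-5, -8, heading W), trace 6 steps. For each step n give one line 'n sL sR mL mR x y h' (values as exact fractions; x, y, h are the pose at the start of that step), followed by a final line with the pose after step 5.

n=0: pose=(-5,-8,W); sL=8/17, sR=200/233; mL=2632/3961, mR=-768/3961; mL+mR=8/17 → advance +1; mR−mL=-200/233 → turn -1·90°
n=1: pose=(-6,-8,N); sL=25/37, sR=50/53; mL=3175/3922, mR=-525/3922; mL+mR=25/37 → advance +1; mR−mL=-50/53 → turn -1·90°
n=2: pose=(-6,-7,E); sL=200/169, sR=200/349; mL=51800/58981, mR=18000/58981; mL+mR=200/169 → advance +1; mR−mL=-200/349 → turn -1·90°
n=3: pose=(-5,-7,S); sL=100/149, sR=20/37; mL=3340/5513, mR=360/5513; mL+mR=100/149 → advance +1; mR−mL=-20/37 → turn -1·90°
n=4: pose=(-5,-8,W); sL=8/17, sR=200/233; mL=2632/3961, mR=-768/3961; mL+mR=8/17 → advance +1; mR−mL=-200/233 → turn -1·90°
n=5: pose=(-6,-8,N); sL=25/37, sR=50/53; mL=3175/3922, mR=-525/3922; mL+mR=25/37 → advance +1; mR−mL=-50/53 → turn -1·90°

0 8/17 200/233 2632/3961 -768/3961 -5 -8 W
1 25/37 50/53 3175/3922 -525/3922 -6 -8 N
2 200/169 200/349 51800/58981 18000/58981 -6 -7 E
3 100/149 20/37 3340/5513 360/5513 -5 -7 S
4 8/17 200/233 2632/3961 -768/3961 -5 -8 W
5 25/37 50/53 3175/3922 -525/3922 -6 -8 N
final -6 -7 E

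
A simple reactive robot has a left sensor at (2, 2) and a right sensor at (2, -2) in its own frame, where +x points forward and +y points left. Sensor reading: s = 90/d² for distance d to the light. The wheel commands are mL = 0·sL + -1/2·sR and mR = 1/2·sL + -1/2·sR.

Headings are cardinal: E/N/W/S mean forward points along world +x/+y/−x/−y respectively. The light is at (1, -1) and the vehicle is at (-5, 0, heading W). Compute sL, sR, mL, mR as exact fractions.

left sensor world pos  = (-7, -2); dL² = 65
right sensor world pos = (-7, 2); dR² = 73
sL = 90/65 = 18/13
sR = 90/73 = 90/73
mL = 0·sL + -1/2·sR = -45/73
mR = 1/2·sL + -1/2·sR = 72/949

18/13 90/73 -45/73 72/949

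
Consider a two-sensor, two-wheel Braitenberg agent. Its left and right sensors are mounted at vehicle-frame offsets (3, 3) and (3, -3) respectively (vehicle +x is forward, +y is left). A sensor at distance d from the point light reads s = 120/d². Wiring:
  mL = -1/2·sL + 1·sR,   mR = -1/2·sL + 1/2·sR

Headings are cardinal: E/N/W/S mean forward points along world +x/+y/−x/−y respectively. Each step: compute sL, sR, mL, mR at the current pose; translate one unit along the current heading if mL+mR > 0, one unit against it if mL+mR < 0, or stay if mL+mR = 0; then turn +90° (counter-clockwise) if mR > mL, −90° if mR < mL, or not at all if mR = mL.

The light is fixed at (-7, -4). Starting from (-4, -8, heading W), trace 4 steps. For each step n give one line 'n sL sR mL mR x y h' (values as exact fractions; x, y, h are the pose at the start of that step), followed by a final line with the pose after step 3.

n=0: pose=(-4,-8,W); sL=120/49, sR=120; mL=5820/49, mR=2880/49; mL+mR=8700/49 → advance +1; mR−mL=-60 → turn -1·90°
n=1: pose=(-5,-8,N); sL=60, sR=60/13; mL=-330/13, mR=-360/13; mL+mR=-690/13 → advance -1; mR−mL=-30/13 → turn -1·90°
n=2: pose=(-5,-9,E); sL=120/29, sR=120/89; mL=-1860/2581, mR=-3600/2581; mL+mR=-5460/2581 → advance -1; mR−mL=-60/89 → turn -1·90°
n=3: pose=(-6,-9,S); sL=3/2, sR=30/17; mL=69/68, mR=9/68; mL+mR=39/34 → advance +1; mR−mL=-15/17 → turn -1·90°

0 120/49 120 5820/49 2880/49 -4 -8 W
1 60 60/13 -330/13 -360/13 -5 -8 N
2 120/29 120/89 -1860/2581 -3600/2581 -5 -9 E
3 3/2 30/17 69/68 9/68 -6 -9 S
final -6 -10 W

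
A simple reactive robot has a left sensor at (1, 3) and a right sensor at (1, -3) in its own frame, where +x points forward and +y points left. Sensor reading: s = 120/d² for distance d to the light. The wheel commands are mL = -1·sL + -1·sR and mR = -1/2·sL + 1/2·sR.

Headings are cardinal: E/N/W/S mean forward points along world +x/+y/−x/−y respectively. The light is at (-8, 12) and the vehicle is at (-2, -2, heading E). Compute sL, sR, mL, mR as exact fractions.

12/17 60/169 -3048/2873 -504/2873

left sensor world pos  = (-1, 1); dL² = 170
right sensor world pos = (-1, -5); dR² = 338
sL = 120/170 = 12/17
sR = 120/338 = 60/169
mL = -1·sL + -1·sR = -3048/2873
mR = -1/2·sL + 1/2·sR = -504/2873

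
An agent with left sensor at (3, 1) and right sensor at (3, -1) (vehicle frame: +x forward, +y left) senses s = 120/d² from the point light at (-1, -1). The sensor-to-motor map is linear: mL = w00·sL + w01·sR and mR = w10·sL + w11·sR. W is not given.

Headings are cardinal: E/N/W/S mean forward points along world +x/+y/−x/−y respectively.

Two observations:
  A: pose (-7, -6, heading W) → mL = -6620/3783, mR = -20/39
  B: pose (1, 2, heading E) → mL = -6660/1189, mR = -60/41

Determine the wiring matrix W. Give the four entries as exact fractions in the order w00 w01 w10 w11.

-1/2 -1 -1/2 0

obs A: pose=(-7,-6,W) → sL=40/39, sR=120/97, mL=-6620/3783, mR=-20/39
obs B: pose=(1,2,E) → sL=120/41, sR=120/29, mL=-6660/1189, mR=-60/41
sensor matrix S = [[40/39, 120/97], [120/41, 120/29]]; det S = 934400/1499329
solve [mL_A; mL_B] = S·[w00; w01] and [mR_A; mR_B] = S·[w10; w11]:
  w00 = -1/2, w01 = -1, w10 = -1/2, w11 = 0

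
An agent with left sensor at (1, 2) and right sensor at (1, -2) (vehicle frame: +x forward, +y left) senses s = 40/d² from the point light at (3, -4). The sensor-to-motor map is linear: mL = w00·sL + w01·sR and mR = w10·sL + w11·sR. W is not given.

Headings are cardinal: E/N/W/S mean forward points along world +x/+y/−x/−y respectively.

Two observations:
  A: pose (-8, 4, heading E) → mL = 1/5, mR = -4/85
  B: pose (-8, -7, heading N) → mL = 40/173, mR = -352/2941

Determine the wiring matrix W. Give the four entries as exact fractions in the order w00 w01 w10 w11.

1 0 1/2 -1/2

obs A: pose=(-8,4,E) → sL=1/5, sR=5/17, mL=1/5, mR=-4/85
obs B: pose=(-8,-7,N) → sL=40/173, sR=8/17, mL=40/173, mR=-352/2941
sensor matrix S = [[1/5, 5/17], [40/173, 8/17]]; det S = 384/14705
solve [mL_A; mL_B] = S·[w00; w01] and [mR_A; mR_B] = S·[w10; w11]:
  w00 = 1, w01 = 0, w10 = 1/2, w11 = -1/2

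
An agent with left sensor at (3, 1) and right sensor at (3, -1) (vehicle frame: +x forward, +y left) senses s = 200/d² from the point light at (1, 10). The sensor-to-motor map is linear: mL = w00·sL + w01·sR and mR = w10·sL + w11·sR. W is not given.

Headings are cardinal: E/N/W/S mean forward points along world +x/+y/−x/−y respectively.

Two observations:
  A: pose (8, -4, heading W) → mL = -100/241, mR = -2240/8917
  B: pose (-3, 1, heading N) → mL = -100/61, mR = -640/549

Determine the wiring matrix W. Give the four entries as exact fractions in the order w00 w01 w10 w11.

-1/2 0 1 -1

obs A: pose=(8,-4,W) → sL=200/241, sR=40/37, mL=-100/241, mR=-2240/8917
obs B: pose=(-3,1,N) → sL=200/61, sR=40/9, mL=-100/61, mR=-640/549
sensor matrix S = [[200/241, 40/37], [200/61, 40/9]]; det S = 704000/4895433
solve [mL_A; mL_B] = S·[w00; w01] and [mR_A; mR_B] = S·[w10; w11]:
  w00 = -1/2, w01 = 0, w10 = 1, w11 = -1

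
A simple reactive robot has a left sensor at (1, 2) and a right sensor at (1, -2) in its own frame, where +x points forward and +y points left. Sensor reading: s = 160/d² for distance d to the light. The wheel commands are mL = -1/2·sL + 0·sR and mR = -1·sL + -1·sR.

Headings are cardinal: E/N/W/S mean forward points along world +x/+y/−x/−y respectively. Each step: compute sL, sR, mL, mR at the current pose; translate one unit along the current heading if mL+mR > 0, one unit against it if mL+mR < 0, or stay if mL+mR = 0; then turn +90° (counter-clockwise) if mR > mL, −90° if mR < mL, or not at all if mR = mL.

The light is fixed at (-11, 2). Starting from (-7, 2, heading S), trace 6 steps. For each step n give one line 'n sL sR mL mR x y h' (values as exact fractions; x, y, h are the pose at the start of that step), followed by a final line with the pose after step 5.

0 160/37 32 -80/37 -1344/37 -7 2 S
1 16 80/9 -8 -224/9 -7 3 W
2 160/13 160/53 -80/13 -10560/689 -6 3 N
3 4 4 -2 -8 -6 2 E
4 160/37 32 -80/37 -1344/37 -7 2 S
5 16 80/9 -8 -224/9 -7 3 W
final -6 3 N

n=0: pose=(-7,2,S); sL=160/37, sR=32; mL=-80/37, mR=-1344/37; mL+mR=-1424/37 → advance -1; mR−mL=-1264/37 → turn -1·90°
n=1: pose=(-7,3,W); sL=16, sR=80/9; mL=-8, mR=-224/9; mL+mR=-296/9 → advance -1; mR−mL=-152/9 → turn -1·90°
n=2: pose=(-6,3,N); sL=160/13, sR=160/53; mL=-80/13, mR=-10560/689; mL+mR=-14800/689 → advance -1; mR−mL=-6320/689 → turn -1·90°
n=3: pose=(-6,2,E); sL=4, sR=4; mL=-2, mR=-8; mL+mR=-10 → advance -1; mR−mL=-6 → turn -1·90°
n=4: pose=(-7,2,S); sL=160/37, sR=32; mL=-80/37, mR=-1344/37; mL+mR=-1424/37 → advance -1; mR−mL=-1264/37 → turn -1·90°
n=5: pose=(-7,3,W); sL=16, sR=80/9; mL=-8, mR=-224/9; mL+mR=-296/9 → advance -1; mR−mL=-152/9 → turn -1·90°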